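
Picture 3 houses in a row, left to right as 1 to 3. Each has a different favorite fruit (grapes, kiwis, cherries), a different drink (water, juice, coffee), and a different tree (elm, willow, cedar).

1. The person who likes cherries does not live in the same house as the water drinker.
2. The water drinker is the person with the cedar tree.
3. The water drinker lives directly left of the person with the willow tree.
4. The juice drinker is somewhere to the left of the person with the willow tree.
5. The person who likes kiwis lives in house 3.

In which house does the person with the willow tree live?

The person who likes kiwis is in house 3 (clue 5).
The only drink still possible for house 3 is coffee.
The person who likes cherries is narrowed to house 1 or 2; consider each.
Placing it in house 2 leads to a contradiction, so it's in house 1.
The water drinker is in house 2 (clue 1).
By clue 2, the person with the cedar tree is in house 2.
Clue 3 places the person with the willow tree in house 3.
So house 2 gets grapes for favorite fruit.
That leaves juice as the drink for house 1.
House 1's tree must be elm (nothing else left).
So: house 1 = cherries/juice/elm, house 2 = grapes/water/cedar, house 3 = kiwis/coffee/willow.

3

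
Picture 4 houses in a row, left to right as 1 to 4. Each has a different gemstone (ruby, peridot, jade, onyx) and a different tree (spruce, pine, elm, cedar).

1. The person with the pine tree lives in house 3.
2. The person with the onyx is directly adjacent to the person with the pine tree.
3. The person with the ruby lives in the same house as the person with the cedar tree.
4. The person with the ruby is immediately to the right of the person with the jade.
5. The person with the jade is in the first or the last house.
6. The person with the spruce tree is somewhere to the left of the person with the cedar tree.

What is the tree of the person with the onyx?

The person with the pine tree is in house 3 (clue 1).
The person with the jade is in house 1 (clue 5).
By clue 4, the person with the ruby is in house 2.
House 3 gemstone: only peridot fits.
House 4 gemstone: only onyx fits.
Clue 3: the person with the cedar tree is in house 2.
From clue 6, the person with the spruce tree must be in house 1.
House 4 tree: only elm fits.
So: house 1 = jade/spruce, house 2 = ruby/cedar, house 3 = peridot/pine, house 4 = onyx/elm.

elm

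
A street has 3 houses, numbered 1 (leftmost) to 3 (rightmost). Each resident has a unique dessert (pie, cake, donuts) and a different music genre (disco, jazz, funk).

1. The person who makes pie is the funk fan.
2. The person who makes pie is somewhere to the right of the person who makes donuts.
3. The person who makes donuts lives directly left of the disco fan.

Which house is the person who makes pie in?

House 1 music genre: only jazz fits.
The person who makes donuts is narrowed to house 1 or 2; consider each.
Placing it in house 2 leads to a contradiction, so it's in house 1.
Clue 3: the disco fan is in house 2.
So house 3 gets funk for music genre.
The person who makes pie is in house 3 (clue 1).
That leaves cake as the dessert for house 2.
So: house 1 = donuts/jazz, house 2 = cake/disco, house 3 = pie/funk.

3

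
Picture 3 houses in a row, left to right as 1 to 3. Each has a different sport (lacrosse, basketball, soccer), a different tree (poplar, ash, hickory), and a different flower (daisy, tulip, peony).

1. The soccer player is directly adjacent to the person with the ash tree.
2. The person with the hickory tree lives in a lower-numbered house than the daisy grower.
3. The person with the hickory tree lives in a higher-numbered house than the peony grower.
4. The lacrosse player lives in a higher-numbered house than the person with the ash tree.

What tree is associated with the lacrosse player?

poplar

Clue 3: the person with the hickory tree is in house 2.
The peony grower is in house 1 (clue 3).
The only tree still possible for house 3 is poplar.
Clue 1 places the soccer player in house 2.
By clue 2, the daisy grower is in house 3.
House 1's sport must be basketball (nothing else left).
The only sport still possible for house 3 is lacrosse.
The only tree still possible for house 1 is ash.
House 2's flower must be tulip (nothing else left).
So: house 1 = basketball/ash/peony, house 2 = soccer/hickory/tulip, house 3 = lacrosse/poplar/daisy.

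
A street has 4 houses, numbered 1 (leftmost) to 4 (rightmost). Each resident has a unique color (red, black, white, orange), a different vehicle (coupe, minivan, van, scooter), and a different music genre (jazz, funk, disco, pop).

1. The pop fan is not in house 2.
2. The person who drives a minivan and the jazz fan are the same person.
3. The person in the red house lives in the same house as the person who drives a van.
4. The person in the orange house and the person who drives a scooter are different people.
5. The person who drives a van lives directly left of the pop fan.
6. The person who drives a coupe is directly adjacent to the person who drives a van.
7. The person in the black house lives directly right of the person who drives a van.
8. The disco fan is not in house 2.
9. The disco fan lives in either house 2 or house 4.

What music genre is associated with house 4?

disco

From clue 9, the disco fan must be in house 4.
House 3 music genre: only pop fits.
Clue 5 places the person who drives a van in house 2.
The person in the black house is in house 3 (clue 7).
House 4 vehicle: only scooter fits.
By clue 2, the jazz fan is in house 1.
The only color still possible for house 1 is orange.
House 2's color must be red (nothing else left).
That leaves white as the color for house 4.
The only vehicle still possible for house 1 is minivan.
House 3 vehicle: only coupe fits.
House 2 music genre: only funk fits.
So: house 1 = orange/minivan/jazz, house 2 = red/van/funk, house 3 = black/coupe/pop, house 4 = white/scooter/disco.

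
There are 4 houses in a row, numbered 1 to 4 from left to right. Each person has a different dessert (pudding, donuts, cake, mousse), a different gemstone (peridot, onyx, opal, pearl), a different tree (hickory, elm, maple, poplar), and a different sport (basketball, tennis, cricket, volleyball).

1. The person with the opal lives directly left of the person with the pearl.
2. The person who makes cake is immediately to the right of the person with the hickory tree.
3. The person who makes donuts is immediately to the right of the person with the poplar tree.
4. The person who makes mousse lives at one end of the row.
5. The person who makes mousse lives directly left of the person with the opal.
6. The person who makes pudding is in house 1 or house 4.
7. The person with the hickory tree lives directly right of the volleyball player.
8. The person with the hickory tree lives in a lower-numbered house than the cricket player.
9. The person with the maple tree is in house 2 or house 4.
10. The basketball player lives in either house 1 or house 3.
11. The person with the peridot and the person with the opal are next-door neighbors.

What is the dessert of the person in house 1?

The person who makes mousse is in house 1 (clue 5).
Clue 5 places the person with the opal in house 2.
From clue 1, the person with the pearl must be in house 3.
House 2 dessert: only donuts fits.
House 3 dessert: only cake fits.
So house 4 gets pudding for dessert.
House 4 gemstone: only onyx fits.
Clue 2: the person with the hickory tree is in house 2.
Clue 3 places the person with the poplar tree in house 1.
The volleyball player is in house 1 (clue 7).
That leaves peridot as the gemstone for house 1.
House 3 tree: only elm fits.
The only tree still possible for house 4 is maple.
The only sport still possible for house 2 is tennis.
The only sport still possible for house 4 is cricket.
So house 3 gets basketball for sport.
So: house 1 = mousse/peridot/poplar/volleyball, house 2 = donuts/opal/hickory/tennis, house 3 = cake/pearl/elm/basketball, house 4 = pudding/onyx/maple/cricket.

mousse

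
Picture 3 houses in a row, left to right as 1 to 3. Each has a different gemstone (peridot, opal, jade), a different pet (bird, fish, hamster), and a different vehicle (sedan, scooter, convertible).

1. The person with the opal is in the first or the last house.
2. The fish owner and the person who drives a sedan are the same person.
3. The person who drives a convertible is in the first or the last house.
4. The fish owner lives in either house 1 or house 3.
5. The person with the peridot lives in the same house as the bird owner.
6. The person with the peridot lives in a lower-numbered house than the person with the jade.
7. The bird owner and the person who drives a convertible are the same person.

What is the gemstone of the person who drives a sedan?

So house 2 gets hamster for pet.
From clue 5, the person with the peridot must be in house 1.
Clue 5: the bird owner is in house 1.
From clue 7, the person who drives a convertible must be in house 1.
The only gemstone still possible for house 2 is jade.
That leaves opal as the gemstone for house 3.
The only pet still possible for house 3 is fish.
The only vehicle still possible for house 2 is scooter.
House 3 vehicle: only sedan fits.
So: house 1 = peridot/bird/convertible, house 2 = jade/hamster/scooter, house 3 = opal/fish/sedan.

opal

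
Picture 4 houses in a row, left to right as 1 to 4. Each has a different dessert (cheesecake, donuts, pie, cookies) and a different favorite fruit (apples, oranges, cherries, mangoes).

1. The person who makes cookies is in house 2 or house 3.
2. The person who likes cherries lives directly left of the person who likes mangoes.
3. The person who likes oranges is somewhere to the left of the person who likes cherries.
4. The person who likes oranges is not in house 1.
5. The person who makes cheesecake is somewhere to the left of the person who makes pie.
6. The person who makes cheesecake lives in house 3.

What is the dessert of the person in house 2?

cookies

The person who likes oranges is in house 2 (clue 4).
From clue 6, the person who makes cheesecake must be in house 3.
House 1 dessert: only donuts fits.
House 2's dessert must be cookies (nothing else left).
House 4 dessert: only pie fits.
So house 1 gets apples for favorite fruit.
The only favorite fruit still possible for house 3 is cherries.
House 4 favorite fruit: only mangoes fits.
So: house 1 = donuts/apples, house 2 = cookies/oranges, house 3 = cheesecake/cherries, house 4 = pie/mangoes.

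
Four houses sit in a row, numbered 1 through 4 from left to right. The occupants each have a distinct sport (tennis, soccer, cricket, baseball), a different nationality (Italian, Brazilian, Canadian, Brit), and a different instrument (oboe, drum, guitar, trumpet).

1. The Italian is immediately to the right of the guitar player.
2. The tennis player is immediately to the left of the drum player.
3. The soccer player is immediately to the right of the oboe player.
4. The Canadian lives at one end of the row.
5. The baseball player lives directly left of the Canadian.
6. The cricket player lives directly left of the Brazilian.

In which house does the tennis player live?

From clue 5, the baseball player must be in house 3.
Clue 5: the Canadian is in house 4.
House 4 sport: only soccer fits.
House 1 nationality: only Brit fits.
By clue 3, the oboe player is in house 3.
That leaves guitar as the instrument for house 1.
House 2's instrument must be drum (nothing else left).
The only instrument still possible for house 4 is trumpet.
The Italian is in house 2 (clue 1).
From clue 2, the tennis player must be in house 1.
That leaves cricket as the sport for house 2.
House 3 nationality: only Brazilian fits.
So: house 1 = tennis/Brit/guitar, house 2 = cricket/Italian/drum, house 3 = baseball/Brazilian/oboe, house 4 = soccer/Canadian/trumpet.

1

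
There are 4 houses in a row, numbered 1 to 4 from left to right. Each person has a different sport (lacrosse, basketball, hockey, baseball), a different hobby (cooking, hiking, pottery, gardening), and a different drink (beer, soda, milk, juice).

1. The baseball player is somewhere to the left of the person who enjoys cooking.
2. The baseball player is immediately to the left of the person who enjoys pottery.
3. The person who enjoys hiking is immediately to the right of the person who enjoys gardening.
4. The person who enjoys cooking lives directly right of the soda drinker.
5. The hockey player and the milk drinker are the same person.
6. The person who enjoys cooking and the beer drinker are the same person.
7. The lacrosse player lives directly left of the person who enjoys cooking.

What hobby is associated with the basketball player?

House 1 hobby: only gardening fits.
The person who enjoys hiking is in house 2 (clue 3).
The baseball player is narrowed to house 2 or 3; consider each.
Placing it in house 3 leads to a contradiction, so it's in house 2.
The person who enjoys pottery is in house 3 (clue 2).
That leaves cooking as the hobby for house 4.
Clue 4 places the soda drinker in house 3.
The beer drinker is in house 4 (clue 6).
So house 3 gets lacrosse for sport.
So house 1 gets milk for drink.
So house 2 gets juice for drink.
Clue 5: the hockey player is in house 1.
House 4's sport must be basketball (nothing else left).
So: house 1 = hockey/gardening/milk, house 2 = baseball/hiking/juice, house 3 = lacrosse/pottery/soda, house 4 = basketball/cooking/beer.

cooking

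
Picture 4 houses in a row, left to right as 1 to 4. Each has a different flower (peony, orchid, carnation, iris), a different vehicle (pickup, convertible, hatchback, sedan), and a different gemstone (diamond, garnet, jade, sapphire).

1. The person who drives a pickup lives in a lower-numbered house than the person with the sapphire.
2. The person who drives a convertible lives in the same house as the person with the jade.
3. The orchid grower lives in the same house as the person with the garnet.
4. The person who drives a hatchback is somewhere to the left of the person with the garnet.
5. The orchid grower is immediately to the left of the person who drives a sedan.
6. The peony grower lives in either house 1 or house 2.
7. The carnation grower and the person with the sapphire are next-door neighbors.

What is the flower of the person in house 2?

orchid

The orchid grower is narrowed to house 2 or 3; consider each.
Placing it in house 3 leads to a contradiction, so it's in house 2.
Clue 3: the person with the garnet is in house 2.
Clue 4: the person who drives a hatchback is in house 1.
Clue 5: the person who drives a sedan is in house 3.
So house 4 gets convertible for vehicle.
The person with the jade is in house 4 (clue 2).
The only flower still possible for house 1 is peony.
House 2 vehicle: only pickup fits.
That leaves diamond as the gemstone for house 1.
House 3's gemstone must be sapphire (nothing else left).
By clue 7, the carnation grower is in house 4.
House 3 flower: only iris fits.
So: house 1 = peony/hatchback/diamond, house 2 = orchid/pickup/garnet, house 3 = iris/sedan/sapphire, house 4 = carnation/convertible/jade.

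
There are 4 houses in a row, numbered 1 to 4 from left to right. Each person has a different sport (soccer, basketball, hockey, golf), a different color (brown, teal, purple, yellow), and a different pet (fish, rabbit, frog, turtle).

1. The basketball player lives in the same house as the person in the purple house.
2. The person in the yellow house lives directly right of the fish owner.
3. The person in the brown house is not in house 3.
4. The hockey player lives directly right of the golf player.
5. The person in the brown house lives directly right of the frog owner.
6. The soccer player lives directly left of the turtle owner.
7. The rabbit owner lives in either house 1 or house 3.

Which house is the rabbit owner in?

3

House 4 pet: only turtle fits.
The soccer player is in house 3 (clue 6).
So house 2 gets fish for pet.
By clue 2, the person in the yellow house is in house 3.
Clue 4: the hockey player is in house 2.
The golf player is in house 1 (clue 4).
House 4 sport: only basketball fits.
From clue 1, the person in the purple house must be in house 4.
The only color still possible for house 1 is teal.
House 2 color: only brown fits.
Clue 5: the frog owner is in house 1.
House 3 pet: only rabbit fits.
So: house 1 = golf/teal/frog, house 2 = hockey/brown/fish, house 3 = soccer/yellow/rabbit, house 4 = basketball/purple/turtle.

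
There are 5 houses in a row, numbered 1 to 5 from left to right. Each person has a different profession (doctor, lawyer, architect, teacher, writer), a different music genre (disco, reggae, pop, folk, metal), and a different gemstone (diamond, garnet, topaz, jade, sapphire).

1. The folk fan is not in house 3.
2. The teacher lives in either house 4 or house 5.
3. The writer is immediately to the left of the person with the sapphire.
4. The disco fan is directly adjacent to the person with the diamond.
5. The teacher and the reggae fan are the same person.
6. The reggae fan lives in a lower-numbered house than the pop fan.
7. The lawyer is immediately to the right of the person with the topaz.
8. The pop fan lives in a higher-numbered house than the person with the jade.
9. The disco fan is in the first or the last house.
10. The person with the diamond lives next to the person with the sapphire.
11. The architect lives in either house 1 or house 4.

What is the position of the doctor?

By clue 6, the reggae fan is in house 4.
By clue 6, the pop fan is in house 5.
House 3 music genre: only metal fits.
The person with the diamond is in house 2 (clue 4).
The teacher is in house 4 (clue 5).
Clue 10 places the person with the sapphire in house 3.
The only music genre still possible for house 1 is disco.
So house 2 gets folk for music genre.
House 5's gemstone must be garnet (nothing else left).
Clue 3 places the writer in house 2.
So house 1 gets architect for profession.
The only profession still possible for house 3 is doctor.
House 5's profession must be lawyer (nothing else left).
From clue 7, the person with the topaz must be in house 4.
The only gemstone still possible for house 1 is jade.
So: house 1 = architect/disco/jade, house 2 = writer/folk/diamond, house 3 = doctor/metal/sapphire, house 4 = teacher/reggae/topaz, house 5 = lawyer/pop/garnet.

3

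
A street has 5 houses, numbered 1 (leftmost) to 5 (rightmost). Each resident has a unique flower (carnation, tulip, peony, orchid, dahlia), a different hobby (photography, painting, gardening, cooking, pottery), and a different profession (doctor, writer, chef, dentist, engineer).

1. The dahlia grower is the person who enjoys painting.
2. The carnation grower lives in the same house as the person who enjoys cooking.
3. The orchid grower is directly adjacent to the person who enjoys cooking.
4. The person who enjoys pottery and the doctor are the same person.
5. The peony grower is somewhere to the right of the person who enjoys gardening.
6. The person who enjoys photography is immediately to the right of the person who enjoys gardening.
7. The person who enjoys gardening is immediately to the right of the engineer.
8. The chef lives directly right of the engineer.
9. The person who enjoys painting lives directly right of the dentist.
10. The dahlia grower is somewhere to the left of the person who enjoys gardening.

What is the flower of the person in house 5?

The dahlia grower is narrowed to house 2 or 3; consider each.
Placing it in house 2 leads to a contradiction, so it's in house 3.
Clue 1: the person who enjoys painting is in house 3.
From clue 9, the dentist must be in house 2.
Clue 10 places the person who enjoys gardening in house 4.
House 3 profession: only engineer fits.
From clue 5, the peony grower must be in house 5.
That leaves pottery as the hobby for house 1.
House 2's hobby must be cooking (nothing else left).
House 5 hobby: only photography fits.
The only profession still possible for house 4 is chef.
Clue 2 places the carnation grower in house 2.
The orchid grower is in house 1 (clue 3).
Clue 4: the doctor is in house 1.
House 4 flower: only tulip fits.
House 5 profession: only writer fits.
So: house 1 = orchid/pottery/doctor, house 2 = carnation/cooking/dentist, house 3 = dahlia/painting/engineer, house 4 = tulip/gardening/chef, house 5 = peony/photography/writer.

peony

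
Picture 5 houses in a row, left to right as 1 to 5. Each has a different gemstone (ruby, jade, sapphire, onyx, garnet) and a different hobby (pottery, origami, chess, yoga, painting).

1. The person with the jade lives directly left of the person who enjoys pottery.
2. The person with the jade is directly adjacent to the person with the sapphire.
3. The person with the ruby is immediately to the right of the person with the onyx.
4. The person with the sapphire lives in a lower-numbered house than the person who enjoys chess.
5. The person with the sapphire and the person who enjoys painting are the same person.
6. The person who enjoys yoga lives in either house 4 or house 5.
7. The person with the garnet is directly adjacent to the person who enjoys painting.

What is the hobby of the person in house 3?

The person who enjoys yoga is narrowed to house 4 or 5; consider each.
Placing it in house 4 leads to a contradiction, so it's in house 5.
So house 5 gets ruby for gemstone.
The person with the onyx is in house 4 (clue 3).
The person with the garnet is narrowed to house 1 or 2 or 3; consider each.
Placing it in house 2 and house 3 leads to a contradiction, so it's in house 1.
From clue 7, the person who enjoys painting must be in house 2.
So house 1 gets origami for hobby.
Clue 5 places the person with the sapphire in house 2.
House 3's gemstone must be jade (nothing else left).
By clue 1, the person who enjoys pottery is in house 4.
House 3's hobby must be chess (nothing else left).
So: house 1 = garnet/origami, house 2 = sapphire/painting, house 3 = jade/chess, house 4 = onyx/pottery, house 5 = ruby/yoga.

chess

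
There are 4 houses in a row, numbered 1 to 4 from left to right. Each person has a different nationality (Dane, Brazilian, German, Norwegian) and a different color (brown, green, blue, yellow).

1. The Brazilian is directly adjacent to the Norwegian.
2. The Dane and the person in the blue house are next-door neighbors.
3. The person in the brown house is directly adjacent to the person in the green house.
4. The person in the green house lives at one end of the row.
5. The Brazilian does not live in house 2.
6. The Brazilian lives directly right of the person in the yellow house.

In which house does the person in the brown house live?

The Brazilian is narrowed to house 3 or 4; consider each.
Placing it in house 4 leads to a contradiction, so it's in house 3.
Clue 6: the person in the yellow house is in house 2.
By clue 3, the person in the green house is in house 4.
House 1's nationality must be German (nothing else left).
That leaves blue as the color for house 1.
That leaves brown as the color for house 3.
The Dane is in house 2 (clue 2).
That leaves Norwegian as the nationality for house 4.
So: house 1 = German/blue, house 2 = Dane/yellow, house 3 = Brazilian/brown, house 4 = Norwegian/green.

3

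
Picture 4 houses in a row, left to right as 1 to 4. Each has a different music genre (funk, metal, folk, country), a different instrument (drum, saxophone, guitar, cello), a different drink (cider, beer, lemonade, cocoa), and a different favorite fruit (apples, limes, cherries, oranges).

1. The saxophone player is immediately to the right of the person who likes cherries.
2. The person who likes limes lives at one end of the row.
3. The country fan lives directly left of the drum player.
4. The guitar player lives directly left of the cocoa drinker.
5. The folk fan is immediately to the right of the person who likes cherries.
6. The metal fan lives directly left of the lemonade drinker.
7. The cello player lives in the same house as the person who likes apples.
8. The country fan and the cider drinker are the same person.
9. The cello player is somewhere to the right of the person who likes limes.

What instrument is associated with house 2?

drum

Clue 9 places the person who likes limes in house 1.
House 1 instrument: only guitar fits.
From clue 4, the cocoa drinker must be in house 2.
The country fan is narrowed to house 1 or 3; consider each.
Placing it in house 3 leads to a contradiction, so it's in house 1.
Clue 3: the drum player is in house 2.
By clue 8, the cider drinker is in house 1.
The folk fan is narrowed to house 3 or 4; consider each.
Placing it in house 4 leads to a contradiction, so it's in house 3.
Clue 5: the person who likes cherries is in house 2.
That leaves funk as the music genre for house 4.
Clue 1: the saxophone player is in house 3.
By clue 6, the lemonade drinker is in house 3.
The only music genre still possible for house 2 is metal.
So house 4 gets cello for instrument.
The only drink still possible for house 4 is beer.
The person who likes apples is in house 4 (clue 7).
House 3's favorite fruit must be oranges (nothing else left).
So: house 1 = country/guitar/cider/limes, house 2 = metal/drum/cocoa/cherries, house 3 = folk/saxophone/lemonade/oranges, house 4 = funk/cello/beer/apples.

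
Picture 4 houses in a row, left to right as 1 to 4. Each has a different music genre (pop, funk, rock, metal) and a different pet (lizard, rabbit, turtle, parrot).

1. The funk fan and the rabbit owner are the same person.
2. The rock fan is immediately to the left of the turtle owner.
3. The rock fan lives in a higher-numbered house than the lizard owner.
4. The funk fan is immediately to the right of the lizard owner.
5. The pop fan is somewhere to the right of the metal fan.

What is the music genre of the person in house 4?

The only music genre still possible for house 1 is metal.
House 4's music genre must be pop (nothing else left).
The funk fan is narrowed to house 2 or 3; consider each.
Placing it in house 3 leads to a contradiction, so it's in house 2.
From clue 1, the rabbit owner must be in house 2.
Clue 4 places the lizard owner in house 1.
That leaves rock as the music genre for house 3.
Clue 2 places the turtle owner in house 4.
That leaves parrot as the pet for house 3.
So: house 1 = metal/lizard, house 2 = funk/rabbit, house 3 = rock/parrot, house 4 = pop/turtle.

pop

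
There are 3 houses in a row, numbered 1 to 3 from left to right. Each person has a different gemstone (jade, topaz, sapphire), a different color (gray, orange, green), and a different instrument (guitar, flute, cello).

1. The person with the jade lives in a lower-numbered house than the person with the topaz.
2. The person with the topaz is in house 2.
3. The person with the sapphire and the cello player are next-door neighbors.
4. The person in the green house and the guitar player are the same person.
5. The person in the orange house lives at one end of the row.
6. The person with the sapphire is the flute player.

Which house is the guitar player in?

1

Clue 2: the person with the topaz is in house 2.
House 3's gemstone must be sapphire (nothing else left).
Clue 3 places the cello player in house 2.
The flute player is in house 3 (clue 6).
House 1's gemstone must be jade (nothing else left).
That leaves guitar as the instrument for house 1.
Clue 4 places the person in the green house in house 1.
House 2's color must be gray (nothing else left).
That leaves orange as the color for house 3.
So: house 1 = jade/green/guitar, house 2 = topaz/gray/cello, house 3 = sapphire/orange/flute.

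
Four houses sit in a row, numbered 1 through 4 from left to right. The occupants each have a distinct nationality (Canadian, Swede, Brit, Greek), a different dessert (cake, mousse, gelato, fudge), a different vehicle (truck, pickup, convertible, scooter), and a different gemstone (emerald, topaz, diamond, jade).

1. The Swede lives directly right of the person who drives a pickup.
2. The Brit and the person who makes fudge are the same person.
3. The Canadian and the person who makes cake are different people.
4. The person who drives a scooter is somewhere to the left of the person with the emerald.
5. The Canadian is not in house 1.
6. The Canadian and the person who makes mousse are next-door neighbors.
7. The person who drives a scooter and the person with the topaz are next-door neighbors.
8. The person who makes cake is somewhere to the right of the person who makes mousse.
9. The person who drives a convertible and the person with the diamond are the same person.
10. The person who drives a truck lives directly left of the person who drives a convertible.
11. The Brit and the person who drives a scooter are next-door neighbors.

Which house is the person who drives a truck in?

3

The only vehicle still possible for house 4 is convertible.
From clue 9, the person with the diamond must be in house 4.
Clue 10: the person who drives a truck is in house 3.
The Swede is narrowed to house 2 or 3; consider each.
Placing it in house 3 leads to a contradiction, so it's in house 2.
The person who drives a pickup is in house 1 (clue 1).
House 2 vehicle: only scooter fits.
By clue 4, the person with the emerald is in house 3.
That leaves topaz as the gemstone for house 1.
House 2's gemstone must be jade (nothing else left).
The Brit is narrowed to house 1 or 3; consider each.
Placing it in house 3 leads to a contradiction, so it's in house 1.
By clue 2, the person who makes fudge is in house 1.
The Canadian is narrowed to house 3 or 4; consider each.
Placing it in house 4 leads to a contradiction, so it's in house 3.
By clue 3, the person who makes cake is in house 4.
By clue 6, the person who makes mousse is in house 2.
So house 4 gets Greek for nationality.
House 3's dessert must be gelato (nothing else left).
So: house 1 = Brit/fudge/pickup/topaz, house 2 = Swede/mousse/scooter/jade, house 3 = Canadian/gelato/truck/emerald, house 4 = Greek/cake/convertible/diamond.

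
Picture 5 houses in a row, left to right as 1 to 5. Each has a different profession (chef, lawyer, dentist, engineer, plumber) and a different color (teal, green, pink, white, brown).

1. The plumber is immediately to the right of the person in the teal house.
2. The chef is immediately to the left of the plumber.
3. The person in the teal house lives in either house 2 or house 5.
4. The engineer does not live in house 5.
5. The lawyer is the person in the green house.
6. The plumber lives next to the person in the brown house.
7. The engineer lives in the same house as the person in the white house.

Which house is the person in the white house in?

By clue 3, the person in the teal house is in house 2.
The plumber is in house 3 (clue 1).
By clue 2, the chef is in house 2.
Clue 6: the person in the brown house is in house 4.
The engineer is in house 1 (clue 7).
The person in the white house is in house 1 (clue 7).
So house 4 gets dentist for profession.
House 5's profession must be lawyer (nothing else left).
So house 3 gets pink for color.
That leaves green as the color for house 5.
So: house 1 = engineer/white, house 2 = chef/teal, house 3 = plumber/pink, house 4 = dentist/brown, house 5 = lawyer/green.

1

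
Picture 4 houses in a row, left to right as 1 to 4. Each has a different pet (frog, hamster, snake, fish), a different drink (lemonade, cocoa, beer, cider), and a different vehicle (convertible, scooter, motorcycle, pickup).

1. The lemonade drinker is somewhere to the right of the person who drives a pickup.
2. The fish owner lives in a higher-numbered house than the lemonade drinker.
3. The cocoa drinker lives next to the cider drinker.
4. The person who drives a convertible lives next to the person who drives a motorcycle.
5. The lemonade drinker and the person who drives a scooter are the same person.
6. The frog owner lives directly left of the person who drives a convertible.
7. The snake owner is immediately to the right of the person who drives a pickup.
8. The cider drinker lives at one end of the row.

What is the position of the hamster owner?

The fish owner is narrowed to house 3 or 4; consider each.
Placing it in house 3 leads to a contradiction, so it's in house 4.
The snake owner is narrowed to house 2 or 3; consider each.
Placing it in house 3 leads to a contradiction, so it's in house 2.
From clue 7, the person who drives a pickup must be in house 1.
Clue 4: the person who drives a motorcycle is in house 3.
The only vehicle still possible for house 4 is convertible.
Clue 5 places the lemonade drinker in house 2.
By clue 6, the frog owner is in house 3.
The only pet still possible for house 1 is hamster.
House 3's drink must be cocoa (nothing else left).
That leaves scooter as the vehicle for house 2.
Clue 3 places the cider drinker in house 4.
House 1's drink must be beer (nothing else left).
So: house 1 = hamster/beer/pickup, house 2 = snake/lemonade/scooter, house 3 = frog/cocoa/motorcycle, house 4 = fish/cider/convertible.

1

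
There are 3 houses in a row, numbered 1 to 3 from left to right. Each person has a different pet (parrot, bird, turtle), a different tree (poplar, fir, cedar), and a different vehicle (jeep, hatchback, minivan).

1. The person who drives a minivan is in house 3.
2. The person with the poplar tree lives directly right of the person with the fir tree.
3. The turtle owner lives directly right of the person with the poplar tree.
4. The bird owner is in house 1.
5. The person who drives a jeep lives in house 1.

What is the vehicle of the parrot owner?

hatchback

Clue 1 places the person who drives a minivan in house 3.
The turtle owner is in house 3 (clue 3).
Clue 3 places the person with the poplar tree in house 2.
Clue 4 places the bird owner in house 1.
By clue 5, the person who drives a jeep is in house 1.
So house 2 gets parrot for pet.
So house 1 gets fir for tree.
That leaves cedar as the tree for house 3.
House 2 vehicle: only hatchback fits.
So: house 1 = bird/fir/jeep, house 2 = parrot/poplar/hatchback, house 3 = turtle/cedar/minivan.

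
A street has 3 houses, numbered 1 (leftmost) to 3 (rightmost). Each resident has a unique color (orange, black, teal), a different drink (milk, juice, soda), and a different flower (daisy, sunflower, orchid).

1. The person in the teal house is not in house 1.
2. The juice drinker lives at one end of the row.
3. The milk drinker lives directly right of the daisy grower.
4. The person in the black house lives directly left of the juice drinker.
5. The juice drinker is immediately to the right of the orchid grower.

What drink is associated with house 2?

milk

Clue 4 places the person in the black house in house 2.
By clue 4, the juice drinker is in house 3.
By clue 5, the orchid grower is in house 2.
House 1's color must be orange (nothing else left).
House 3 color: only teal fits.
So house 1 gets soda for drink.
That leaves milk as the drink for house 2.
The only flower still possible for house 3 is sunflower.
House 1 flower: only daisy fits.
So: house 1 = orange/soda/daisy, house 2 = black/milk/orchid, house 3 = teal/juice/sunflower.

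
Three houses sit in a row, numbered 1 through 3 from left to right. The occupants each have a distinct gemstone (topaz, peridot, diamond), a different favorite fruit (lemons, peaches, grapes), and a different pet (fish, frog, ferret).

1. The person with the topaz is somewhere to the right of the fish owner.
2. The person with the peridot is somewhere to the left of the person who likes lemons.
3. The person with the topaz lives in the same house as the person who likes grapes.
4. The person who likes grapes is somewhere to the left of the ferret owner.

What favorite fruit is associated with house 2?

From clue 4, the person who likes grapes must be in house 2.
By clue 4, the ferret owner is in house 3.
House 1's favorite fruit must be peaches (nothing else left).
House 3's favorite fruit must be lemons (nothing else left).
By clue 3, the person with the topaz is in house 2.
The only gemstone still possible for house 1 is peridot.
House 3's gemstone must be diamond (nothing else left).
By clue 1, the fish owner is in house 1.
So house 2 gets frog for pet.
So: house 1 = peridot/peaches/fish, house 2 = topaz/grapes/frog, house 3 = diamond/lemons/ferret.

grapes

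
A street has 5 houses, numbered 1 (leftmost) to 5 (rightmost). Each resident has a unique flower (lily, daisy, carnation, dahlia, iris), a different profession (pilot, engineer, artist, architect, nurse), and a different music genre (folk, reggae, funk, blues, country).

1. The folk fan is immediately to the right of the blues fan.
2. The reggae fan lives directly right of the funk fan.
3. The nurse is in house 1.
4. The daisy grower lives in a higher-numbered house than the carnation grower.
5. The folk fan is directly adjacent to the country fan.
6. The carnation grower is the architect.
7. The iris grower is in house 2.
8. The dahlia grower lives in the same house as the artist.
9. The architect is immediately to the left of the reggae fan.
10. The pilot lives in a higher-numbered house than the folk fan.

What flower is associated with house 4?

The nurse is in house 1 (clue 3).
The iris grower is in house 2 (clue 7).
That leaves lily as the flower for house 1.
The only profession still possible for house 2 is engineer.
The carnation grower is narrowed to house 3 or 4; consider each.
Placing it in house 3 leads to a contradiction, so it's in house 4.
Clue 4 places the daisy grower in house 5.
Clue 6: the architect is in house 4.
From clue 9, the reggae fan must be in house 5.
House 3 flower: only dahlia fits.
From clue 2, the funk fan must be in house 4.
Clue 8: the artist is in house 3.
The only profession still possible for house 5 is pilot.
The blues fan is narrowed to house 1 or 2; consider each.
Placing it in house 2 leads to a contradiction, so it's in house 1.
The folk fan is in house 2 (clue 1).
House 3 music genre: only country fits.
So: house 1 = lily/nurse/blues, house 2 = iris/engineer/folk, house 3 = dahlia/artist/country, house 4 = carnation/architect/funk, house 5 = daisy/pilot/reggae.

carnation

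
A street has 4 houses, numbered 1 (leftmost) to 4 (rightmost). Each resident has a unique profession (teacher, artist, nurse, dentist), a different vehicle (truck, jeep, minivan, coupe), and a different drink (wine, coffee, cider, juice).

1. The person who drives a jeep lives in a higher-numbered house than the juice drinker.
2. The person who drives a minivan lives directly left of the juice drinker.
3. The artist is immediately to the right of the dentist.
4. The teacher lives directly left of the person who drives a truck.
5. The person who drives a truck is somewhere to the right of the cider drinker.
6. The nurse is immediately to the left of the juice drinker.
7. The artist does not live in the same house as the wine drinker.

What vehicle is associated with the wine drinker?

The only profession still possible for house 4 is artist.
Clue 3: the dentist is in house 3.
The only drink still possible for house 4 is coffee.
The nurse is narrowed to house 1 or 2; consider each.
Placing it in house 2 leads to a contradiction, so it's in house 1.
Clue 6: the juice drinker is in house 2.
House 2's profession must be teacher (nothing else left).
The only drink still possible for house 3 is wine.
By clue 2, the person who drives a minivan is in house 1.
From clue 4, the person who drives a truck must be in house 3.
House 2's vehicle must be coupe (nothing else left).
The only vehicle still possible for house 4 is jeep.
That leaves cider as the drink for house 1.
So: house 1 = nurse/minivan/cider, house 2 = teacher/coupe/juice, house 3 = dentist/truck/wine, house 4 = artist/jeep/coffee.

truck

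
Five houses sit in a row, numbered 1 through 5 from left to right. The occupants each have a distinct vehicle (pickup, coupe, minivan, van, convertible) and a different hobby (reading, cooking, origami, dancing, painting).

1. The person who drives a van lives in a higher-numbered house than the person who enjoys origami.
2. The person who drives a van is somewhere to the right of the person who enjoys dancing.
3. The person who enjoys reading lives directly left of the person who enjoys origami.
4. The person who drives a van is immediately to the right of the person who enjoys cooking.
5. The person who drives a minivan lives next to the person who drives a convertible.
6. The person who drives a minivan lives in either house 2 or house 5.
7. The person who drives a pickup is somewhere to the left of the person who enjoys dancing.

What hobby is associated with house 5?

painting

That leaves painting as the hobby for house 5.
House 1's hobby must be reading (nothing else left).
From clue 3, the person who enjoys origami must be in house 2.
The person who drives a minivan is narrowed to house 2 or 5; consider each.
Placing it in house 5 leads to a contradiction, so it's in house 2.
The person who drives a convertible is narrowed to house 1 or 3; consider each.
Placing it in house 1 leads to a contradiction, so it's in house 3.
House 1 vehicle: only pickup fits.
The person who drives a coupe is narrowed to house 4 or 5; consider each.
Placing it in house 5 leads to a contradiction, so it's in house 4.
The only vehicle still possible for house 5 is van.
Clue 4 places the person who enjoys cooking in house 4.
The only hobby still possible for house 3 is dancing.
So: house 1 = pickup/reading, house 2 = minivan/origami, house 3 = convertible/dancing, house 4 = coupe/cooking, house 5 = van/painting.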